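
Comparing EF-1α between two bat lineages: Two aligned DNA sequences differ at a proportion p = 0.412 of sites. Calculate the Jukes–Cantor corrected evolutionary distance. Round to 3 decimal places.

d = −(3/4) ln(1 − 4p/3) = −0.75 ln(1 − 0.549333) = −0.75 ln(0.450667)
  = −0.75 × (-0.797027) = 0.597770 substitutions/site.

0.598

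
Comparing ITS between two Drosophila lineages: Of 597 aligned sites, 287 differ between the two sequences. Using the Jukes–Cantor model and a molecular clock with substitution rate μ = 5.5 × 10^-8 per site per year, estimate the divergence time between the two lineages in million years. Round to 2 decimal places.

6.98

p = 287/597 ≈ 0.480737.
d = −(3/4) ln(1 − 4p/3) = −0.75 ln(1 − 0.640983) = −0.75 ln(0.359017)
  = −0.75 × (-1.024386) = 0.768290 substitutions/site.
Under a molecular clock d = 2μt, so t = d/(2μ) = 0.768290 / (2 × 5.5 × 10^-8) = 6.98 million years.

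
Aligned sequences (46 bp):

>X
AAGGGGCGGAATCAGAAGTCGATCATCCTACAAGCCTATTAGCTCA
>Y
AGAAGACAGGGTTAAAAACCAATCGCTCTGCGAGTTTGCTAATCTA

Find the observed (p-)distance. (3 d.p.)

The sequences differ at 25 of 46 positions.
p = 25/46 = 0.543478… ≈ 0.543 (to 3 d.p.).

0.543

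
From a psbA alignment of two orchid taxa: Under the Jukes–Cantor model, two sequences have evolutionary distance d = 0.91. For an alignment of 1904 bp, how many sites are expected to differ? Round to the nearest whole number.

Invert JC69: p = (3/4)(1 − e^(−4d/3)) = 0.75 × (1 − e^(-1.213333)) = 0.75 × (1 − 0.297205) = 0.527096.
Expected differing sites = pL ≈ 0.527096 × 1904 = 1003.590784 ≈ 1004.

1004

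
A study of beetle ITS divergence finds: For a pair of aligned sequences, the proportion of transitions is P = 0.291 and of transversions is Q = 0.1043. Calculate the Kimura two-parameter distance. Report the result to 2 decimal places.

Under the Kimura two-parameter model, d = −½ ln(1 − 2P − Q) − ¼ ln(1 − 2Q).
1 − 2P − Q = 0.3137, giving −½ ln(0.3137) = 0.579659.
1 − 2Q = 0.7914, giving −¼ ln(0.7914) = 0.058488.
d = 0.579659 + 0.058488 = 0.638147.

0.64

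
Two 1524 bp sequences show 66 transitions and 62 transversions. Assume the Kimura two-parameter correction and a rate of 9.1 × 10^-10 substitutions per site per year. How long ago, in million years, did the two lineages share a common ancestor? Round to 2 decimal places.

P = 66/1524 ≈ 0.043307 and Q = 62/1524 ≈ 0.040682.
Under the Kimura two-parameter model, d = −½ ln(1 − 2P − Q) − ¼ ln(1 − 2Q).
1 − 2P − Q = 0.872704, giving −½ ln(0.872704) = 0.068079.
1 − 2Q = 0.918636, giving −¼ ln(0.918636) = 0.021216.
d = 0.068079 + 0.021216 = 0.089295.
Under a molecular clock d = 2μt, so t = d/(2μ) = 0.089295 / (2 × 9.1 × 10^-10) = 49.06 million years.

49.06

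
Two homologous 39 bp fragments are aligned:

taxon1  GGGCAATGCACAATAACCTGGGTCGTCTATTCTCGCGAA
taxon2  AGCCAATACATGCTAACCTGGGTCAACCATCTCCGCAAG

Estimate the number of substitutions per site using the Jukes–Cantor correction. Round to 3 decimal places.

0.488

The sequences differ at 14 of 39 sites, so p = 14/39 ≈ 0.358974.
d = −(3/4) ln(1 − 4p/3) = −0.75 ln(1 − 0.478632) = −0.75 ln(0.521368)
  = −0.75 × (-0.651299) = 0.488474 substitutions/site.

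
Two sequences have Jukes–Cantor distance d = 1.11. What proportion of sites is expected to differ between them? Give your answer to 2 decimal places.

p = (3/4)(1 − e^(−4d/3)) = 0.75 × (1 − e^(-1.48)) = 0.75 × (1 − 0.227638) = 0.579272.

0.58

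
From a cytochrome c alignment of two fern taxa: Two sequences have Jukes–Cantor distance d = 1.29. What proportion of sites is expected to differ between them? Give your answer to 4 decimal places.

0.6157

p = (3/4)(1 − e^(−4d/3)) = 0.75 × (1 − e^(-1.72)) = 0.75 × (1 − 0.179066) = 0.615701.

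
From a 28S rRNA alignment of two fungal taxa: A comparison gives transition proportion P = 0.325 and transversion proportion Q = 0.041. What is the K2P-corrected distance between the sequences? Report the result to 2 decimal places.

0.61

Under the Kimura two-parameter model, d = −½ ln(1 − 2P − Q) − ¼ ln(1 − 2Q).
1 − 2P − Q = 0.309, giving −½ ln(0.309) = 0.587207.
1 − 2Q = 0.918, giving −¼ ln(0.918) = 0.021389.
d = 0.587207 + 0.021389 = 0.608596.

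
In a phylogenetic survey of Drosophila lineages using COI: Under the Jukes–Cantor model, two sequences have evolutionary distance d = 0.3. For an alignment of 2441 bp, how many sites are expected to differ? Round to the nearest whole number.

Invert JC69: p = (3/4)(1 − e^(−4d/3)) = 0.75 × (1 − e^(-0.4)) = 0.75 × (1 − 0.670320) = 0.247260.
Expected differing sites = pL ≈ 0.247260 × 2441 = 603.56166 ≈ 604.

604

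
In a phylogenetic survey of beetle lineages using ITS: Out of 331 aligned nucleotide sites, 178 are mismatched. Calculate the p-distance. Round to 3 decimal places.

p = 178/331 = 0.537764… ≈ 0.538 (to 3 d.p.).

0.538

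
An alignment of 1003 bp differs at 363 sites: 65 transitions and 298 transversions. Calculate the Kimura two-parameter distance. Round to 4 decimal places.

P = 65/1003 ≈ 0.064806 and Q = 298/1003 ≈ 0.297109.
Under the Kimura two-parameter model, d = −½ ln(1 − 2P − Q) − ¼ ln(1 − 2Q).
1 − 2P − Q = 0.573279, giving −½ ln(0.573279) = 0.278191.
1 − 2Q = 0.405782, giving −¼ ln(0.405782) = 0.225485.
d = 0.278191 + 0.225485 = 0.503676.

0.5037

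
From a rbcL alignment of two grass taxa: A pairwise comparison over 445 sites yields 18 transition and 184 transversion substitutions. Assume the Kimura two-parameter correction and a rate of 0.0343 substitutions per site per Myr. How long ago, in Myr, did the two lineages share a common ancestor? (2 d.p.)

P = 18/445 ≈ 0.040449 and Q = 184/445 ≈ 0.413483.
Under the Kimura two-parameter model, d = −½ ln(1 − 2P − Q) − ¼ ln(1 − 2Q).
1 − 2P − Q = 0.505619, giving −½ ln(0.505619) = 0.340986.
1 − 2Q = 0.173034, giving −¼ ln(0.173034) = 0.438567.
d = 0.340986 + 0.438567 = 0.779553.
Under a molecular clock d = 2μt, so t = d/(2μ) = 0.779553 / (2 × 0.0343) = 11.36 Myr.

11.36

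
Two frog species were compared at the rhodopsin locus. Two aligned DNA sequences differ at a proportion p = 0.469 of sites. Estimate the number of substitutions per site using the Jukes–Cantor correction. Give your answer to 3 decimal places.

d = −(3/4) ln(1 − 4p/3) = −0.75 ln(1 − 0.625333) = −0.75 ln(0.374667)
  = −0.75 × (-0.981718) = 0.736289 substitutions/site.

0.736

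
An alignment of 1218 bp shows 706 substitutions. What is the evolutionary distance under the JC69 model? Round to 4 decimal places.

p = 706/1218 ≈ 0.579639.
d = −(3/4) ln(1 − 4p/3) = −0.75 ln(1 − 0.772852) = −0.75 ln(0.227148)
  = −0.75 × (-1.482153) = 1.111615 substitutions/site.

1.1116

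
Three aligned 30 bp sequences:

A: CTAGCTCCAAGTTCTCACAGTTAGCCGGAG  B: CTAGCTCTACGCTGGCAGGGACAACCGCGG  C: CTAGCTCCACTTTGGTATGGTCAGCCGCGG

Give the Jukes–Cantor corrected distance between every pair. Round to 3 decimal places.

A–B: 12/30 sites differ → p = 0.4, d = −0.75 ln(1 − 0.533333) = 0.571605 ≈ 0.572.
A–C: 10/30 sites differ → p ≈ 0.333333, d = −0.75 ln(1 − 0.444444) = 0.440839 ≈ 0.441.
B–C: 7/30 sites differ → p ≈ 0.233333, d = −0.75 ln(1 − 0.311111) = 0.279506 ≈ 0.280.

d(A,B) = 0.572, d(A,C) = 0.441, d(B,C) = 0.280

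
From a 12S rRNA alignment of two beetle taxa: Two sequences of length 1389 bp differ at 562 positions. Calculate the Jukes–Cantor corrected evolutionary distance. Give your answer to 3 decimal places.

0.582

p = 562/1389 ≈ 0.404608.
d = −(3/4) ln(1 − 4p/3) = −0.75 ln(1 − 0.539477) = −0.75 ln(0.460523)
  = −0.75 × (-0.775392) = 0.581544 substitutions/site.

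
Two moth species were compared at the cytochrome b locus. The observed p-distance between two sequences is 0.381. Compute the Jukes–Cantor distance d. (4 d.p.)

d = −(3/4) ln(1 − 4p/3) = −0.75 ln(1 − 0.508) = −0.75 ln(0.492)
  = −0.75 × (-0.709277) = 0.531958 substitutions/site.

0.5320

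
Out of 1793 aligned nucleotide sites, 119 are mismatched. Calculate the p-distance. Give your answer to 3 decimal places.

p = 119/1793 = 0.066369… ≈ 0.066 (to 3 d.p.).

0.066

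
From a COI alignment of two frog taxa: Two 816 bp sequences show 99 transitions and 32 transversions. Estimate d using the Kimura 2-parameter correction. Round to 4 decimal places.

0.1860

P = 99/816 ≈ 0.121324 and Q = 32/816 ≈ 0.039216.
Under the Kimura two-parameter model, d = −½ ln(1 − 2P − Q) − ¼ ln(1 − 2Q).
1 − 2P − Q = 0.718136, giving −½ ln(0.718136) = 0.165548.
1 − 2Q = 0.921568, giving −¼ ln(0.921568) = 0.020420.
d = 0.165548 + 0.020420 = 0.185968.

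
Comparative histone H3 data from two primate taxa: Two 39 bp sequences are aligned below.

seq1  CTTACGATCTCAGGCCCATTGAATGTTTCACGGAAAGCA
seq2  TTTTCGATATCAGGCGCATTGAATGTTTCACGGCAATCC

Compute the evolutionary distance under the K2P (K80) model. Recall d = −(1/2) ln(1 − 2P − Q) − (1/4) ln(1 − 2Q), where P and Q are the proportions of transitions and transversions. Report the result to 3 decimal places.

Of 39 sites, 1 differences are transitions and 6 are transversions, so P = 1/39 ≈ 0.025641 and Q = 6/39 ≈ 0.153846.
Under the Kimura two-parameter model, d = −½ ln(1 − 2P − Q) − ¼ ln(1 − 2Q).
1 − 2P − Q = 0.794872, giving −½ ln(0.794872) = 0.114787.
1 − 2Q = 0.692308, giving −¼ ln(0.692308) = 0.091931.
d = 0.114787 + 0.091931 = 0.206718.

0.207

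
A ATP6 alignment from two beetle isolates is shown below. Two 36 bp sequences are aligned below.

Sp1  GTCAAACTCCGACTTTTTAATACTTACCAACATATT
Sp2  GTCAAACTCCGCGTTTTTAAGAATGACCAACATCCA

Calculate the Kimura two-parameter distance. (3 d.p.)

0.267

Of 36 sites, 1 differences are transitions and 7 are transversions, so P = 1/36 ≈ 0.027778 and Q = 7/36 ≈ 0.194444.
Under the Kimura two-parameter model, d = −½ ln(1 − 2P − Q) − ¼ ln(1 − 2Q).
1 − 2P − Q = 0.75, giving −½ ln(0.75) = 0.143841.
1 − 2Q = 0.611112, giving −¼ ln(0.611112) = 0.123119.
d = 0.143841 + 0.123119 = 0.266960.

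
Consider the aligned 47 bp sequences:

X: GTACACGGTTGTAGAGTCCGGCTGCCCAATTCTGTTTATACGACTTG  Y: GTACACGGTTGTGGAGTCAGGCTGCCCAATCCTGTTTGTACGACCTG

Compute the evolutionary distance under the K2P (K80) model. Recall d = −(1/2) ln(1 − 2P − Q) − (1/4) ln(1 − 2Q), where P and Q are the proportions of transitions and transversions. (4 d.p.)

0.1172

Of 47 sites, 4 differences are transitions and 1 are transversions, so P = 4/47 ≈ 0.085106 and Q = 1/47 ≈ 0.021277.
Under the Kimura two-parameter model, d = −½ ln(1 − 2P − Q) − ¼ ln(1 − 2Q).
1 − 2P − Q = 0.808511, giving −½ ln(0.808511) = 0.106280.
1 − 2Q = 0.957446, giving −¼ ln(0.957446) = 0.010871.
d = 0.106280 + 0.010871 = 0.117151.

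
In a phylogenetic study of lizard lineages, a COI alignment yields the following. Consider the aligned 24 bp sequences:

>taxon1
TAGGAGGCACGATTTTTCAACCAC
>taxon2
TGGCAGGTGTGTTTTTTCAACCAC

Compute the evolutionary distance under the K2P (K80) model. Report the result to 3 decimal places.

0.315

Of 24 sites, 4 differences are transitions and 2 are transversions, so P = 4/24 ≈ 0.166667 and Q = 2/24 ≈ 0.083333.
Under the Kimura two-parameter model, d = −½ ln(1 − 2P − Q) − ¼ ln(1 − 2Q).
1 − 2P − Q = 0.583333, giving −½ ln(0.583333) = 0.269499.
1 − 2Q = 0.833334, giving −¼ ln(0.833334) = 0.045580.
d = 0.269499 + 0.045580 = 0.315079.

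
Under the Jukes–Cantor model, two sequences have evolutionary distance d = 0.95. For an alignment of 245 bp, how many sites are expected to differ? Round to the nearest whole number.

Invert JC69: p = (3/4)(1 − e^(−4d/3)) = 0.75 × (1 − e^(-1.266667)) = 0.75 × (1 − 0.281769) = 0.538673.
Expected differing sites = pL ≈ 0.538673 × 245 = 131.974885 ≈ 132.

132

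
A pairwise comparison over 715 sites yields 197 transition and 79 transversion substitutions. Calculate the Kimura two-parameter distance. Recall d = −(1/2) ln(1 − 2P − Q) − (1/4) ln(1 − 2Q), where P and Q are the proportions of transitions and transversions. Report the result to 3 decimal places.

P = 197/715 ≈ 0.275524 and Q = 79/715 ≈ 0.11049.
Under the Kimura two-parameter model, d = −½ ln(1 − 2P − Q) − ¼ ln(1 − 2Q).
1 − 2P − Q = 0.338462, giving −½ ln(0.338462) = 0.541672.
1 − 2Q = 0.77902, giving −¼ ln(0.77902) = 0.062430.
d = 0.541672 + 0.062430 = 0.604102.

0.604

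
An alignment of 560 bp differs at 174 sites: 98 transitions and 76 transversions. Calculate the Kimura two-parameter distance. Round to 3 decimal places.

P = 98/560 = 0.175 and Q = 76/560 ≈ 0.135714.
Under the Kimura two-parameter model, d = −½ ln(1 − 2P − Q) − ¼ ln(1 − 2Q).
1 − 2P − Q = 0.514286, giving −½ ln(0.514286) = 0.332488.
1 − 2Q = 0.728572, giving −¼ ln(0.728572) = 0.079167.
d = 0.332488 + 0.079167 = 0.411655.

0.412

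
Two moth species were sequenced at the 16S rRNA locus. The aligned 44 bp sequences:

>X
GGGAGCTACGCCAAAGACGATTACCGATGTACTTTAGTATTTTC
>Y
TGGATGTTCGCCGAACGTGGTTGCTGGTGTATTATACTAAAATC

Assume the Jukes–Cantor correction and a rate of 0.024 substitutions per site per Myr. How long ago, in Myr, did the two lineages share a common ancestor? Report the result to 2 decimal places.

12.32

The sequences differ at 18 of 44 sites, so p = 18/44 ≈ 0.409091.
d = −(3/4) ln(1 − 4p/3) = −0.75 ln(1 − 0.545455) = −0.75 ln(0.454545)
  = −0.75 × (-0.788458) = 0.591344 substitutions/site.
Under a molecular clock d = 2μt, so t = d/(2μ) = 0.591344 / (2 × 0.024) = 12.32 Myr.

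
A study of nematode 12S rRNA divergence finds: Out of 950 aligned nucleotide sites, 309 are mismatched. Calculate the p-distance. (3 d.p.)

p = 309/950 = 0.325263… ≈ 0.325 (to 3 d.p.).

0.325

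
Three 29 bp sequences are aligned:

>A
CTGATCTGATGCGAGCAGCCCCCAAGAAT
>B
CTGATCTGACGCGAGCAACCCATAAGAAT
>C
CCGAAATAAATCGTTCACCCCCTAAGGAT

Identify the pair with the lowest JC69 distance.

A and B

A–B: 4/29 differ, p = 0.138, d = 0.152.
A–C: 11/29 differ, p = 0.379, d = 0.529.
B–C: 11/29 differ, p = 0.379, d = 0.529.
The smallest distance is between A and B.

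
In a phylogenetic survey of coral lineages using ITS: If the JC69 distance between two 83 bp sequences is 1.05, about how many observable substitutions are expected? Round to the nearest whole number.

47

Invert JC69: p = (3/4)(1 − e^(−4d/3)) = 0.75 × (1 − e^(-1.4)) = 0.75 × (1 − 0.246597) = 0.565052.
Expected differing sites = pL ≈ 0.565052 × 83 = 46.899316 ≈ 47.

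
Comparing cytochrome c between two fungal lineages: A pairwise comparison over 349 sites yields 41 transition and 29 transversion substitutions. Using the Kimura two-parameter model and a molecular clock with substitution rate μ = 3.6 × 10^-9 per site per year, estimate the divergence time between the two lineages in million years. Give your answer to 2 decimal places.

32.89

P = 41/349 ≈ 0.117479 and Q = 29/349 ≈ 0.083095.
Under the Kimura two-parameter model, d = −½ ln(1 − 2P − Q) − ¼ ln(1 − 2Q).
1 − 2P − Q = 0.681947, giving −½ ln(0.681947) = 0.191402.
1 − 2Q = 0.83381, giving −¼ ln(0.83381) = 0.045437.
d = 0.191402 + 0.045437 = 0.236839.
Under a molecular clock d = 2μt, so t = d/(2μ) = 0.236839 / (2 × 3.6 × 10^-9) = 32.89 million years.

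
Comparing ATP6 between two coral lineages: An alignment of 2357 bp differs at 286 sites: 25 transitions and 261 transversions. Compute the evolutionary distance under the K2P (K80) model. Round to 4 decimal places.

P = 25/2357 ≈ 0.010607 and Q = 261/2357 ≈ 0.110734.
Under the Kimura two-parameter model, d = −½ ln(1 − 2P − Q) − ¼ ln(1 − 2Q).
1 − 2P − Q = 0.868052, giving −½ ln(0.868052) = 0.070752.
1 − 2Q = 0.778532, giving −¼ ln(0.778532) = 0.062586.
d = 0.070752 + 0.062586 = 0.133338.

0.1333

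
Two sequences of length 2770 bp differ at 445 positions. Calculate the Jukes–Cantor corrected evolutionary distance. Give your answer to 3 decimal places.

p = 445/2770 ≈ 0.16065.
d = −(3/4) ln(1 − 4p/3) = −0.75 ln(1 − 0.2142) = −0.75 ln(0.7858)
  = −0.75 × (-0.241053) = 0.180790 substitutions/site.

0.181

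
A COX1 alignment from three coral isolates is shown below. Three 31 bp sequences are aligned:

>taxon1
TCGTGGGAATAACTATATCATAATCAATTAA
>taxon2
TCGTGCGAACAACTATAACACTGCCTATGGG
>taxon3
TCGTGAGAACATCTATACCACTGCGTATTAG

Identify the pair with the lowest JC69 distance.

taxon1–taxon2: 11/31 differ, p = 0.355, d = 0.481.
taxon1–taxon3: 11/31 differ, p = 0.355, d = 0.481.
taxon2–taxon3: 6/31 differ, p = 0.194, d = 0.224.
The smallest distance is between taxon2 and taxon3.

taxon2 and taxon3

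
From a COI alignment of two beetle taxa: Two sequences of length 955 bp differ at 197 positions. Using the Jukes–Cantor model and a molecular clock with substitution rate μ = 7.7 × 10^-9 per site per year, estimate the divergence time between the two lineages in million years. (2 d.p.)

15.66

p = 197/955 ≈ 0.206283.
d = −(3/4) ln(1 − 4p/3) = −0.75 ln(1 − 0.275044) = −0.75 ln(0.724956)
  = −0.75 × (-0.321644) = 0.241233 substitutions/site.
Under a molecular clock d = 2μt, so t = d/(2μ) = 0.241233 / (2 × 7.7 × 10^-9) = 15.66 million years.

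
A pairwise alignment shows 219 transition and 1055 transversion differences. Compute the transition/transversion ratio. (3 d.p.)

R = 219/1055 = 0.207582… ≈ 0.208 (to 3 d.p.).

0.208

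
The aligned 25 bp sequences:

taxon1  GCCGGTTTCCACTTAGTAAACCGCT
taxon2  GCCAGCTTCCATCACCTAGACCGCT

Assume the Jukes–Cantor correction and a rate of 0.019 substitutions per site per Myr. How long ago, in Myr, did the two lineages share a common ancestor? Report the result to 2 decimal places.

10.98

The sequences differ at 8 of 25 sites (4, 6, 12, 13, 14, 15, 16, 19), so p = 8/25 = 0.32.
d = −(3/4) ln(1 − 4p/3) = −0.75 ln(1 − 0.426667) = −0.75 ln(0.573333)
  = −0.75 × (-0.556289) = 0.417217 substitutions/site.
Under a molecular clock d = 2μt, so t = d/(2μ) = 0.417217 / (2 × 0.019) = 10.98 Myr.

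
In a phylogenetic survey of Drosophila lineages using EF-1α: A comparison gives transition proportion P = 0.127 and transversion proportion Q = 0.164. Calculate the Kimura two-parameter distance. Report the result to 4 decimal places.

0.3700

Under the Kimura two-parameter model, d = −½ ln(1 − 2P − Q) − ¼ ln(1 − 2Q).
1 − 2P − Q = 0.582, giving −½ ln(0.582) = 0.270642.
1 − 2Q = 0.672, giving −¼ ln(0.672) = 0.099374.
d = 0.270642 + 0.099374 = 0.370016.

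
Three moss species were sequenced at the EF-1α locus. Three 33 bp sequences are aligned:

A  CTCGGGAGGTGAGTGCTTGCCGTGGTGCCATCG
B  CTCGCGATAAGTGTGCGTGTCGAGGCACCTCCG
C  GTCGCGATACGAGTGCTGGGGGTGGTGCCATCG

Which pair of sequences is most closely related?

A–B: 12/33 differ, p = 0.364, d = 0.497.
A–C: 8/33 differ, p = 0.242, d = 0.293.
B–C: 12/33 differ, p = 0.364, d = 0.497.
The smallest distance is between A and C.

A and C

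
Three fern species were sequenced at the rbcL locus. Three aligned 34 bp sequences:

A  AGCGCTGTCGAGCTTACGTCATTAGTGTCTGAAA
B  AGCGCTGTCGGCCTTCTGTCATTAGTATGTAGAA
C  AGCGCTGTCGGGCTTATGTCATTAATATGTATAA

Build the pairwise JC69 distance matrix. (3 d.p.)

A–B: 8/34 sites differ → p ≈ 0.235294, d = −0.75 ln(1 − 0.313725) = 0.282358 ≈ 0.282.
A–C: 7/34 sites differ → p ≈ 0.205882, d = −0.75 ln(1 − 0.274509) = 0.240680 ≈ 0.241.
B–C: 4/34 sites differ → p ≈ 0.117647, d = −0.75 ln(1 − 0.156863) = 0.127969 ≈ 0.128.

d(A,B) = 0.282, d(A,C) = 0.241, d(B,C) = 0.128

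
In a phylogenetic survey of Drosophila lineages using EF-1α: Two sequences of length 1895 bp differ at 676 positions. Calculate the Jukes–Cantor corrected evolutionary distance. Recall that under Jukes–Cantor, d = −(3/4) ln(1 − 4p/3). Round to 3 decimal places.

0.484

p = 676/1895 ≈ 0.356728.
d = −(3/4) ln(1 − 4p/3) = −0.75 ln(1 − 0.475637) = −0.75 ln(0.524363)
  = −0.75 × (-0.645571) = 0.484178 substitutions/site.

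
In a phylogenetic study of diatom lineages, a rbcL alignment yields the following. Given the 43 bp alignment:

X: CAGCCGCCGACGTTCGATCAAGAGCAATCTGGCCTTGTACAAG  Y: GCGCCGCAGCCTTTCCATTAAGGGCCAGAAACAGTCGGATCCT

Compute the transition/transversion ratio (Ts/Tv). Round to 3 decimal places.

0.294

Transitions are A↔G and C↔T; transversions are all other mismatches.
Transitions: 5. Transversions: 17.
R = 5/17 = 0.294117… ≈ 0.294 (to 3 d.p.).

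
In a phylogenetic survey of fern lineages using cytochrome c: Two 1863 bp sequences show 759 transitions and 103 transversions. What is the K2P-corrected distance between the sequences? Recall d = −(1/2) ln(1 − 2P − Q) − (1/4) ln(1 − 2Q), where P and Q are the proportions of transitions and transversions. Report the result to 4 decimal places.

P = 759/1863 ≈ 0.407407 and Q = 103/1863 ≈ 0.055287.
Under the Kimura two-parameter model, d = −½ ln(1 − 2P − Q) − ¼ ln(1 − 2Q).
1 − 2P − Q = 0.129899, giving −½ ln(0.129899) = 1.020499.
1 − 2Q = 0.889426, giving −¼ ln(0.889426) = 0.029295.
d = 1.020499 + 0.029295 = 1.049794.

1.0498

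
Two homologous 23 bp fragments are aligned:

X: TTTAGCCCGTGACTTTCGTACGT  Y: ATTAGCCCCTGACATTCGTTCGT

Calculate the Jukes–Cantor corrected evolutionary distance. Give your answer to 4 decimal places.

The sequences differ at 4 of 23 sites (1, 9, 14, 20), so p = 4/23 ≈ 0.173913.
d = −(3/4) ln(1 − 4p/3) = −0.75 ln(1 − 0.231884) = −0.75 ln(0.768116)
  = −0.75 × (-0.263815) = 0.197861 substitutions/site.

0.1979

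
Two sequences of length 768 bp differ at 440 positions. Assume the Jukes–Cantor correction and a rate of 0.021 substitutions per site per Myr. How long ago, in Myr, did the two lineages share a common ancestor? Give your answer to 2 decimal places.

25.78

p = 440/768 ≈ 0.572917.
d = −(3/4) ln(1 − 4p/3) = −0.75 ln(1 − 0.763889) = −0.75 ln(0.236111)
  = −0.75 × (-1.443453) = 1.082590 substitutions/site.
Under a molecular clock d = 2μt, so t = d/(2μ) = 1.082590 / (2 × 0.021) = 25.78 Myr.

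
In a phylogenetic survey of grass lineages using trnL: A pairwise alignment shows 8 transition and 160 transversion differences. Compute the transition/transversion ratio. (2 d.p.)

0.05

R = 8/160 = 0.05.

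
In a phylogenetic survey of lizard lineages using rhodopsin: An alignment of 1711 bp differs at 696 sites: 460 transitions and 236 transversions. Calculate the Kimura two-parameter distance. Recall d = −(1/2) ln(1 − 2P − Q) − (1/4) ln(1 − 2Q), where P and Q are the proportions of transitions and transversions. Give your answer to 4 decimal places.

0.6436

P = 460/1711 ≈ 0.268849 and Q = 236/1711 ≈ 0.137931.
Under the Kimura two-parameter model, d = −½ ln(1 − 2P − Q) − ¼ ln(1 − 2Q).
1 − 2P − Q = 0.324371, giving −½ ln(0.324371) = 0.562934.
1 − 2Q = 0.724138, giving −¼ ln(0.724138) = 0.080693.
d = 0.562934 + 0.080693 = 0.643627.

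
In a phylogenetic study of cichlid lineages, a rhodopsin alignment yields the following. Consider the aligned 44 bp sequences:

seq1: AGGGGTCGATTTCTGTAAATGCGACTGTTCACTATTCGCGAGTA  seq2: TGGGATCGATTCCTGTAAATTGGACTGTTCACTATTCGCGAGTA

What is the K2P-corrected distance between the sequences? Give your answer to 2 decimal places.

0.12

Of 44 sites, 2 differences are transitions and 3 are transversions, so P = 2/44 ≈ 0.045455 and Q = 3/44 ≈ 0.068182.
Under the Kimura two-parameter model, d = −½ ln(1 − 2P − Q) − ¼ ln(1 − 2Q).
1 − 2P − Q = 0.840908, giving −½ ln(0.840908) = 0.086637.
1 − 2Q = 0.863636, giving −¼ ln(0.863636) = 0.036651.
d = 0.086637 + 0.036651 = 0.123288.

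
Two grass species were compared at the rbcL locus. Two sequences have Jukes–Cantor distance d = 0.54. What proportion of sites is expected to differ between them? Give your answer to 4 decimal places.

p = (3/4)(1 − e^(−4d/3)) = 0.75 × (1 − e^(-0.72)) = 0.75 × (1 − 0.486752) = 0.384936.

0.3849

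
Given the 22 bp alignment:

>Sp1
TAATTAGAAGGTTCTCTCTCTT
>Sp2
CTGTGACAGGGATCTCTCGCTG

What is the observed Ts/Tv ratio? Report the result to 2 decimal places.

Transitions are A↔G and C↔T; transversions are all other mismatches.
Transitions: 3. Transversions: 6.
R = 3/6 = 0.50.

0.50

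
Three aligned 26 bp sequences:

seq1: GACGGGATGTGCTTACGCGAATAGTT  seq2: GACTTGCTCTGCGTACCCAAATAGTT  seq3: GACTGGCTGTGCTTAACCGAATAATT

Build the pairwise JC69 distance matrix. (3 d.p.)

d(seq1,seq2) = 0.334, d(seq1,seq3) = 0.222, d(seq2,seq3) = 0.276

seq1–seq2: 7/26 sites differ → p ≈ 0.269231, d = −0.75 ln(1 − 0.358975) = 0.333515 ≈ 0.334.
seq1–seq3: 5/26 sites differ → p ≈ 0.192308, d = −0.75 ln(1 − 0.256411) = 0.222200 ≈ 0.222.
seq2–seq3: 6/26 sites differ → p ≈ 0.230769, d = −0.75 ln(1 − 0.307692) = 0.275793 ≈ 0.276.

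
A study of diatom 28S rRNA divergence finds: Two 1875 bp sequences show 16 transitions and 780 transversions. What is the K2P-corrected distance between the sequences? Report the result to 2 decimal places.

0.73

P = 16/1875 ≈ 0.008533 and Q = 780/1875 = 0.416.
Under the Kimura two-parameter model, d = −½ ln(1 − 2P − Q) − ¼ ln(1 − 2Q).
1 − 2P − Q = 0.566934, giving −½ ln(0.566934) = 0.283756.
1 − 2Q = 0.168, giving −¼ ln(0.168) = 0.445948.
d = 0.283756 + 0.445948 = 0.729704.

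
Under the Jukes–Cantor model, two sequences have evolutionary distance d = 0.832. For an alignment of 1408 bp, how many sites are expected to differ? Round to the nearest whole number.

708

Invert JC69: p = (3/4)(1 − e^(−4d/3)) = 0.75 × (1 − e^(-1.109333)) = 0.75 × (1 − 0.329779) = 0.502666.
Expected differing sites = pL ≈ 0.502666 × 1408 = 707.753728 ≈ 708.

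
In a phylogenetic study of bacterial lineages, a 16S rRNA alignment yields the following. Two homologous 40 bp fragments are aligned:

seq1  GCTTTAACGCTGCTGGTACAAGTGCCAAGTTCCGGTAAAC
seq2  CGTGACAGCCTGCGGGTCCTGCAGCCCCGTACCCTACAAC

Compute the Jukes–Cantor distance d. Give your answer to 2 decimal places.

0.82

The sequences differ at 20 of 40 sites, so p = 20/40 = 0.5.
d = −(3/4) ln(1 − 4p/3) = −0.75 ln(1 − 0.666667) = −0.75 ln(0.333333)
  = −0.75 × (-1.098613) = 0.823960 substitutions/site.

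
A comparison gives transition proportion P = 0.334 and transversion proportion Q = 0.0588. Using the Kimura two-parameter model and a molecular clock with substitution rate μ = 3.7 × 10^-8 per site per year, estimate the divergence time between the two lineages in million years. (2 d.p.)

Under the Kimura two-parameter model, d = −½ ln(1 − 2P − Q) − ¼ ln(1 − 2Q).
1 − 2P − Q = 0.2732, giving −½ ln(0.2732) = 0.648776.
1 − 2Q = 0.8824, giving −¼ ln(0.8824) = 0.031277.
d = 0.648776 + 0.031277 = 0.680053.
Under a molecular clock d = 2μt, so t = d/(2μ) = 0.680053 / (2 × 3.7 × 10^-8) = 9.19 million years.

9.19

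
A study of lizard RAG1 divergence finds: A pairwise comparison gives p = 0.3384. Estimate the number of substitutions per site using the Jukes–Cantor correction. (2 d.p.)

0.45

d = −(3/4) ln(1 − 4p/3) = −0.75 ln(1 − 0.4512) = −0.75 ln(0.5488)
  = −0.75 × (-0.600021) = 0.450016 substitutions/site.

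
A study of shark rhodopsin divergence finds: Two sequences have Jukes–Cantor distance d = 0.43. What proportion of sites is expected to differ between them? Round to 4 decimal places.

0.3273

p = (3/4)(1 − e^(−4d/3)) = 0.75 × (1 − e^(-0.573333)) = 0.75 × (1 − 0.563644) = 0.327267.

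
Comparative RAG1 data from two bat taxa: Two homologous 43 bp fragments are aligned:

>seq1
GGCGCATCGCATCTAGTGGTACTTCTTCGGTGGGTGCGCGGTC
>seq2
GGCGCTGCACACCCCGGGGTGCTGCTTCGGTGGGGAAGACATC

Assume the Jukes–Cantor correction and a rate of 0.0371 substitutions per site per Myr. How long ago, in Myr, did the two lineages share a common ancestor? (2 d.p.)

6.32

The sequences differ at 15 of 43 sites, so p = 15/43 ≈ 0.348837.
d = −(3/4) ln(1 − 4p/3) = −0.75 ln(1 − 0.465116) = −0.75 ln(0.534884)
  = −0.75 × (-0.625705) = 0.469279 substitutions/site.
Under a molecular clock d = 2μt, so t = d/(2μ) = 0.469279 / (2 × 0.0371) = 6.32 Myr.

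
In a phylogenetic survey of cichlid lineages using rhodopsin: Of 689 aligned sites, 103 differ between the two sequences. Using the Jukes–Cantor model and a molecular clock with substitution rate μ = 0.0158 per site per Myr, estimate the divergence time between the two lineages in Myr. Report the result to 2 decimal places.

5.28

p = 103/689 ≈ 0.149492.
d = −(3/4) ln(1 − 4p/3) = −0.75 ln(1 − 0.199323) = −0.75 ln(0.800677)
  = −0.75 × (-0.222298) = 0.166724 substitutions/site.
Under a molecular clock d = 2μt, so t = d/(2μ) = 0.166724 / (2 × 0.0158) = 5.28 Myr.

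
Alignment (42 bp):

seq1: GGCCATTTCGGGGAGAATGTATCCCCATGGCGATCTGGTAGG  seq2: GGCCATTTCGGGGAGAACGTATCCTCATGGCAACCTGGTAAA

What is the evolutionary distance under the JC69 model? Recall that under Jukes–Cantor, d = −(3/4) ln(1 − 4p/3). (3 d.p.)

The sequences differ at 6 of 42 sites (18, 25, 32, 34, 41, 42), so p = 6/42 ≈ 0.142857.
d = −(3/4) ln(1 − 4p/3) = −0.75 ln(1 − 0.190476) = −0.75 ln(0.809524)
  = −0.75 × (-0.211309) = 0.158482 substitutions/site.

0.158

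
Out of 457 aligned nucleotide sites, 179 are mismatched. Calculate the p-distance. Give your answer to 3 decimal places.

0.392

p = 179/457 = 0.391684… ≈ 0.392 (to 3 d.p.).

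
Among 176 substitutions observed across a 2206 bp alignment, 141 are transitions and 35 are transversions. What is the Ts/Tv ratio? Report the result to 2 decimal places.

R = 141/35 = 4.028571… ≈ 4.03 (to 2 d.p.).

4.03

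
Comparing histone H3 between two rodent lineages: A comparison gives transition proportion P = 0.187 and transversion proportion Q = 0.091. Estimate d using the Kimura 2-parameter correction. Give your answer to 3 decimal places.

0.363

Under the Kimura two-parameter model, d = −½ ln(1 − 2P − Q) − ¼ ln(1 − 2Q).
1 − 2P − Q = 0.535, giving −½ ln(0.535) = 0.312744.
1 − 2Q = 0.818, giving −¼ ln(0.818) = 0.050223.
d = 0.312744 + 0.050223 = 0.362967.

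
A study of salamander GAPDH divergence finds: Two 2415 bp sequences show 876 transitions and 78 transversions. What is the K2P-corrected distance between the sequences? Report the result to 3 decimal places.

P = 876/2415 ≈ 0.362733 and Q = 78/2415 ≈ 0.032298.
Under the Kimura two-parameter model, d = −½ ln(1 − 2P − Q) − ¼ ln(1 − 2Q).
1 − 2P − Q = 0.242236, giving −½ ln(0.242236) = 0.708921.
1 − 2Q = 0.935404, giving −¼ ln(0.935404) = 0.016694.
d = 0.708921 + 0.016694 = 0.725615.

0.726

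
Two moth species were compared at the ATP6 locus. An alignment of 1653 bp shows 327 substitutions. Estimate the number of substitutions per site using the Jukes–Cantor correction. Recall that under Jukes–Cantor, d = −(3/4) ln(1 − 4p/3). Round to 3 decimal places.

0.230

p = 327/1653 ≈ 0.197822.
d = −(3/4) ln(1 − 4p/3) = −0.75 ln(1 − 0.263763) = −0.75 ln(0.736237)
  = −0.75 × (-0.306203) = 0.229652 substitutions/site.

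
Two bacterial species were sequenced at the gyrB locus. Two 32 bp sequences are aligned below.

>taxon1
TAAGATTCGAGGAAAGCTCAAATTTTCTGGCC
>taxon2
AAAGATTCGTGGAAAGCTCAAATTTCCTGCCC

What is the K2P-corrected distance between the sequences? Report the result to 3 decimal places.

Of 32 sites, 1 differences are transitions and 3 are transversions, so P = 1/32 = 0.03125 and Q = 3/32 = 0.09375.
Under the Kimura two-parameter model, d = −½ ln(1 − 2P − Q) − ¼ ln(1 − 2Q).
1 − 2P − Q = 0.84375, giving −½ ln(0.84375) = 0.084950.
1 − 2Q = 0.8125, giving −¼ ln(0.8125) = 0.051910.
d = 0.084950 + 0.051910 = 0.136860.

0.137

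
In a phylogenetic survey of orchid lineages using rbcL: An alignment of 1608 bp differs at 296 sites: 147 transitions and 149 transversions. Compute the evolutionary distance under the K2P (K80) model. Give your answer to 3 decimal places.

P = 147/1608 ≈ 0.091418 and Q = 149/1608 ≈ 0.092662.
Under the Kimura two-parameter model, d = −½ ln(1 − 2P − Q) − ¼ ln(1 − 2Q).
1 − 2P − Q = 0.724502, giving −½ ln(0.724502) = 0.161135.
1 − 2Q = 0.814676, giving −¼ ln(0.814676) = 0.051241.
d = 0.161135 + 0.051241 = 0.212376.

0.212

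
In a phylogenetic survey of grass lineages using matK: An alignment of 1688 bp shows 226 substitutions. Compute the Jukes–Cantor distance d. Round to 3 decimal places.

p = 226/1688 ≈ 0.133886.
d = −(3/4) ln(1 − 4p/3) = −0.75 ln(1 − 0.178515) = −0.75 ln(0.821485)
  = −0.75 × (-0.196642) = 0.147482 substitutions/site.

0.147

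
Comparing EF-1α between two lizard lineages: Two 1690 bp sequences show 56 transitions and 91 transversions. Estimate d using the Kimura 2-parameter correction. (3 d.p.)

0.092

P = 56/1690 ≈ 0.033136 and Q = 91/1690 ≈ 0.053846.
Under the Kimura two-parameter model, d = −½ ln(1 − 2P − Q) − ¼ ln(1 − 2Q).
1 − 2P − Q = 0.879882, giving −½ ln(0.879882) = 0.063984.
1 − 2Q = 0.892308, giving −¼ ln(0.892308) = 0.028486.
d = 0.063984 + 0.028486 = 0.092470.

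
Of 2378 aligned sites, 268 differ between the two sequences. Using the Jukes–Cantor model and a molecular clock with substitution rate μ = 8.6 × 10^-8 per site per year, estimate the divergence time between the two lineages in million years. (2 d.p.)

0.71

p = 268/2378 ≈ 0.1127.
d = −(3/4) ln(1 − 4p/3) = −0.75 ln(1 − 0.150267) = −0.75 ln(0.849733)
  = −0.75 × (-0.162833) = 0.122125 substitutions/site.
Under a molecular clock d = 2μt, so t = d/(2μ) = 0.122125 / (2 × 8.6 × 10^-8) = 0.71 million years.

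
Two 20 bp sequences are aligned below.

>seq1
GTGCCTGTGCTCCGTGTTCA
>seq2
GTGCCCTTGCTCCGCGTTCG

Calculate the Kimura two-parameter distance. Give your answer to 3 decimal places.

0.242

Of 20 sites, 3 differences are transitions and 1 are transversions, so P = 3/20 = 0.15 and Q = 1/20 = 0.05.
Under the Kimura two-parameter model, d = −½ ln(1 − 2P − Q) − ¼ ln(1 − 2Q).
1 − 2P − Q = 0.65, giving −½ ln(0.65) = 0.215391.
1 − 2Q = 0.9, giving −¼ ln(0.9) = 0.026340.
d = 0.215391 + 0.026340 = 0.241731.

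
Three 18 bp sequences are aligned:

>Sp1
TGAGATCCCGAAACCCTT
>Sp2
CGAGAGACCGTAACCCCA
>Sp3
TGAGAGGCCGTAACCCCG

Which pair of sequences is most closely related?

Sp2 and Sp3

Sp1–Sp2: 6/18 differ, p = 0.333, d = 0.441.
Sp1–Sp3: 5/18 differ, p = 0.278, d = 0.347.
Sp2–Sp3: 3/18 differ, p = 0.167, d = 0.188.
The smallest distance is between Sp2 and Sp3.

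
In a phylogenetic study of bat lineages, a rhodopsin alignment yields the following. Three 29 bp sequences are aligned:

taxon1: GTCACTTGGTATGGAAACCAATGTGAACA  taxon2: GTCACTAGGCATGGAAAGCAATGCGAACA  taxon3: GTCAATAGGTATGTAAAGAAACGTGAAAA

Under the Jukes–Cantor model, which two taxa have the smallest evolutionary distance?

taxon1 and taxon2

taxon1–taxon2: 4/29 differ, p = 0.138, d = 0.152.
taxon1–taxon3: 7/29 differ, p = 0.241, d = 0.291.
taxon2–taxon3: 7/29 differ, p = 0.241, d = 0.291.
The smallest distance is between taxon1 and taxon2.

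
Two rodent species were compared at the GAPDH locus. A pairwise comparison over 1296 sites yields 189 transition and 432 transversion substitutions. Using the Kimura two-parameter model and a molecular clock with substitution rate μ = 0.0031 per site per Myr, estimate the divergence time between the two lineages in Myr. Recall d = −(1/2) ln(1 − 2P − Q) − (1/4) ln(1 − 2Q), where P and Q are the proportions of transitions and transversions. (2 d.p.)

P = 189/1296 ≈ 0.145833 and Q = 432/1296 ≈ 0.333333.
Under the Kimura two-parameter model, d = −½ ln(1 − 2P − Q) − ¼ ln(1 − 2Q).
1 − 2P − Q = 0.375001, giving −½ ln(0.375001) = 0.490413.
1 − 2Q = 0.333334, giving −¼ ln(0.333334) = 0.274653.
d = 0.490413 + 0.274653 = 0.765066.
Under a molecular clock d = 2μt, so t = d/(2μ) = 0.765066 / (2 × 0.0031) = 123.40 Myr.

123.40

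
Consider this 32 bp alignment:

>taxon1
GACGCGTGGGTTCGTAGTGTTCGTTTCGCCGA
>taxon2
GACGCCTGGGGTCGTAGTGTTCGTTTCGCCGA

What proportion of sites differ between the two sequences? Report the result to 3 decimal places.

The sequences differ at 2 of 32 positions (sites 6, 11).
p = 2/32 = 0.0625 ≈ 0.063 (to 3 d.p.).

0.063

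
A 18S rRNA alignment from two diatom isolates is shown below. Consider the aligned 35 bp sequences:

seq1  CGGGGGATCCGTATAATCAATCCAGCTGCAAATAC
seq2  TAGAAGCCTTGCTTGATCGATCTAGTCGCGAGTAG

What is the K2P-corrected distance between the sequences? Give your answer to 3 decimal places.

Of 35 sites, 15 differences are transitions and 3 are transversions, so P = 15/35 ≈ 0.428571 and Q = 3/35 ≈ 0.085714.
Under the Kimura two-parameter model, d = −½ ln(1 − 2P − Q) − ¼ ln(1 − 2Q).
1 − 2P − Q = 0.057144, giving −½ ln(0.057144) = 1.431090.
1 − 2Q = 0.828572, giving −¼ ln(0.828572) = 0.047013.
d = 1.431090 + 0.047013 = 1.478103.

1.478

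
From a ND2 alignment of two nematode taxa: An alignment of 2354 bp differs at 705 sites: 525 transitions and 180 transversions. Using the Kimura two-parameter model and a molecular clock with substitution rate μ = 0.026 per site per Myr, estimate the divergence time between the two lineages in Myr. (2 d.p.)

P = 525/2354 ≈ 0.223025 and Q = 180/2354 ≈ 0.076466.
Under the Kimura two-parameter model, d = −½ ln(1 − 2P − Q) − ¼ ln(1 − 2Q).
1 − 2P − Q = 0.477484, giving −½ ln(0.477484) = 0.369612.
1 − 2Q = 0.847068, giving −¼ ln(0.847068) = 0.041494.
d = 0.369612 + 0.041494 = 0.411106.
Under a molecular clock d = 2μt, so t = d/(2μ) = 0.411106 / (2 × 0.026) = 7.91 Myr.

7.91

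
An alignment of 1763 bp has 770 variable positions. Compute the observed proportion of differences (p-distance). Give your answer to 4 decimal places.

p = 770/1763 = 0.436755… ≈ 0.4368 (to 4 d.p.).

0.4368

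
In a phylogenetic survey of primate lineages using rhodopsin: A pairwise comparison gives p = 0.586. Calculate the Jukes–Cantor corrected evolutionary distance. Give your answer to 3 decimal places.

1.140

d = −(3/4) ln(1 − 4p/3) = −0.75 ln(1 − 0.781333) = −0.75 ln(0.218667)
  = −0.75 × (-1.520205) = 1.140154 substitutions/site.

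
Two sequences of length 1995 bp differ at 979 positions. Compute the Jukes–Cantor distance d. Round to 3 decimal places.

0.797

p = 979/1995 ≈ 0.490727.
d = −(3/4) ln(1 − 4p/3) = −0.75 ln(1 − 0.654303) = −0.75 ln(0.345697)
  = −0.75 × (-1.062193) = 0.796645 substitutions/site.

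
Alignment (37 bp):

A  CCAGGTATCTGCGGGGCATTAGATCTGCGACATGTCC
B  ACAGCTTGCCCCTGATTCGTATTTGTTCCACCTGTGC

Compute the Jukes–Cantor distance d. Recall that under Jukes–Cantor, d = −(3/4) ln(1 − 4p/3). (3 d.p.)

The sequences differ at 19 of 37 sites, so p = 19/37 ≈ 0.513514.
d = −(3/4) ln(1 − 4p/3) = −0.75 ln(1 − 0.684685) = −0.75 ln(0.315315)
  = −0.75 × (-1.154183) = 0.865637 substitutions/site.

0.866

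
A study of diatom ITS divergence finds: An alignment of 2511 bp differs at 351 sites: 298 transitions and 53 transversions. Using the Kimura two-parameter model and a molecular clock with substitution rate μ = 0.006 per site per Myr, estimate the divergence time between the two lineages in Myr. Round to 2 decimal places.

P = 298/2511 ≈ 0.118678 and Q = 53/2511 ≈ 0.021107.
Under the Kimura two-parameter model, d = −½ ln(1 − 2P − Q) − ¼ ln(1 − 2Q).
1 − 2P − Q = 0.741537, giving −½ ln(0.741537) = 0.149515.
1 − 2Q = 0.957786, giving −¼ ln(0.957786) = 0.010783.
d = 0.149515 + 0.010783 = 0.160298.
Under a molecular clock d = 2μt, so t = d/(2μ) = 0.160298 / (2 × 0.006) = 13.36 Myr.

13.36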